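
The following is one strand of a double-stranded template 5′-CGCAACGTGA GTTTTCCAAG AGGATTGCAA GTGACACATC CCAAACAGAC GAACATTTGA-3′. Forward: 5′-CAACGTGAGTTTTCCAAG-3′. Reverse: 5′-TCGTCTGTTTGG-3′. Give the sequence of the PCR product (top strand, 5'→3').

Forward primer CAACGTGAGTTTTCCAAG is found on the top strand at positions 3–20.
The reverse primer's reverse complement is CCAAACAGACGA, which matches the template at positions 41–52.
The product is the template from position 3 through 52 (50 bp).

5'-CAACGTGAGTTTTCCAAGAGGATTGCAAGTGACACATCCCAAACAGACGA-3'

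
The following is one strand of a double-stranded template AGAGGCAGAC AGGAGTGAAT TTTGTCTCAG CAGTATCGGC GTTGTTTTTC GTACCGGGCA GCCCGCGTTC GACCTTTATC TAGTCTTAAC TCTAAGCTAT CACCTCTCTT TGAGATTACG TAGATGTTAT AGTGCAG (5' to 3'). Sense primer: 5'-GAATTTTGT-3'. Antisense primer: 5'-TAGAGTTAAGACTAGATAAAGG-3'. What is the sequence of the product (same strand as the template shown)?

5'-GAATTTTGTCTCAGCAGTATCGGCGTTGTTTTTCGTACCGGGCAGCCCGCGTTCGACCTTTATCTAGTCTTAACTCTA-3'

Forward primer GAATTTTGT is found on the top strand at positions 17–25.
Reverse complement of the reverse primer: CCTTTATCTAGTCTTAACTCTA. This occurs on the top strand at positions 73–94.
The product is the template from position 17 through 94 (78 bp).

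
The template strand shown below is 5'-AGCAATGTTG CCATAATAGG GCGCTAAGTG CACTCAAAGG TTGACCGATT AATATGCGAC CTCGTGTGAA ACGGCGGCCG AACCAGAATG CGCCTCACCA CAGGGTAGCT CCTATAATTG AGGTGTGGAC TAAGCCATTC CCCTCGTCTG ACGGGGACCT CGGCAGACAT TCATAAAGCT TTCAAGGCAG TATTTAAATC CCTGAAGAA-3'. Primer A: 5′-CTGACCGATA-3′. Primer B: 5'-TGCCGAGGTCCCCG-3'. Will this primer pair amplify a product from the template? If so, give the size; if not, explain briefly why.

Primer A (CTGACCGATA) does not match the top strand, and its reverse complement TATCGGTCAG does not match either.
With no annealing site for primer A, no amplification occurs.

No product — primer A has no binding site in the template.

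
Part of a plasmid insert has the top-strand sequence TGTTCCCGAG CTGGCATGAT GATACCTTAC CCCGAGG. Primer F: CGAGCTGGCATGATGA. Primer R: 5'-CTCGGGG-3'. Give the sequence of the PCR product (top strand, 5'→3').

Forward primer CGAGCTGGCATGATGA is found on the top strand at positions 7–22.
Taking the reverse complement of CTCGGGG gives CCCCGAG, found at positions 30–36 on the template; the primer anneals here to the top strand with its 3' end pointing upstream.
The product is the template from position 7 through 36 (30 bp).

5'-CGAGCTGGCATGATGATACCTTACCCCGAG-3'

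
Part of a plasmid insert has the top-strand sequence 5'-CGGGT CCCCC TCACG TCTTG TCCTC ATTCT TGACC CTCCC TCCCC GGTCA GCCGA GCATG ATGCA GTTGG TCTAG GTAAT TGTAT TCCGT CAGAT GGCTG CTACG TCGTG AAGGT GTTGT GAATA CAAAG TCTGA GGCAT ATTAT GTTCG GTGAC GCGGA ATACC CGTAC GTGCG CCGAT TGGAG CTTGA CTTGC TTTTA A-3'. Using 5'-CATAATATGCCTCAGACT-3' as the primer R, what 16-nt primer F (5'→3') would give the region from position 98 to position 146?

The reverse primer's reverse complement AGTCTGAGGCATATTATG matches the template at positions 129–146; the product starts at position 98.
The forward primer is identical to the top strand over positions 98–113: CTGCTACGTCGTGAAG.

5'-CTGCTACGTCGTGAAG-3'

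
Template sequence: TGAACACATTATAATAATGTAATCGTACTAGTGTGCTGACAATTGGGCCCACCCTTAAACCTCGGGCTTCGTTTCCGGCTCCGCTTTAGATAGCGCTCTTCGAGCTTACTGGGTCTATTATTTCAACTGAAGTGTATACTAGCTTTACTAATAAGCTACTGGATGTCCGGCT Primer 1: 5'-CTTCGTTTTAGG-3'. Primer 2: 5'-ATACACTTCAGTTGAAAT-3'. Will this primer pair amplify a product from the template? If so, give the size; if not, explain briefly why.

Primer 1 (CTTCGTTTTAGG) does not match the top strand, and its reverse complement CCTAAAACGAAG does not match either.
With no annealing site for primer 1, no amplification occurs.

No product — primer 1 has no binding site in the template.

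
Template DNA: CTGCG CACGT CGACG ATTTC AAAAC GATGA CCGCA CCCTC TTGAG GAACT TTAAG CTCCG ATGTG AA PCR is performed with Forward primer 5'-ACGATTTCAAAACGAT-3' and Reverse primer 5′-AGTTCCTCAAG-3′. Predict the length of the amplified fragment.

38 bp

The forward primer matches the template at positions 13–28.
Reverse complement of the reverse primer: CTTGAGGAACT. This occurs on the top strand at positions 40–50.
Product length = (reverse-primer end) − (forward-primer start) + 1 = 50 − 13 + 1 = 38 bp.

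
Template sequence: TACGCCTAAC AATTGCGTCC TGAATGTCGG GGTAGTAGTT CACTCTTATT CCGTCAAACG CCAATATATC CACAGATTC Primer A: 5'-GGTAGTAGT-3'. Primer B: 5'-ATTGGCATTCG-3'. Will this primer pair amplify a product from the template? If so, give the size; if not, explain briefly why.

Primer B (ATTGGCATTCG) does not match the top strand, and its reverse complement CGAATGCCAAT does not match either.
With no annealing site for primer B, no amplification occurs.

No product — primer B has no binding site in the template.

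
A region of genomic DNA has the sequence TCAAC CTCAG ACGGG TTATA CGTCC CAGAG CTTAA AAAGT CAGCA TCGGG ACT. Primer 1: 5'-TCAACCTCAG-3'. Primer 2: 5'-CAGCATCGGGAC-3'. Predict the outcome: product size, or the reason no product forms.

Primer 1 (TCAACCTCAG) matches the top strand at positions 1–10 (3' end points downstream).
Primer 2 (CAGCATCGGGAC) also matches the top strand directly, at positions 41–52 — its reverse complement GTCCCGATGCTG is not present.
Both primers anneal to the bottom strand with 3' ends pointing the same way, so neither can prime synthesis back toward the other.

No product — both primers anneal to the same strand and extend in the same direction.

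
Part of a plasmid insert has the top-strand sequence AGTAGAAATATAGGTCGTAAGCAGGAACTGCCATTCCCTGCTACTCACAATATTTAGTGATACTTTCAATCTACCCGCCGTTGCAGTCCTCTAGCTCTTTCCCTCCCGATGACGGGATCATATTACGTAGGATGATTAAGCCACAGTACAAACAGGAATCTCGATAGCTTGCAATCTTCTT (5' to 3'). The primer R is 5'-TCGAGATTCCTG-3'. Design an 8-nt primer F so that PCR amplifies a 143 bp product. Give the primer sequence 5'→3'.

The reverse primer's reverse complement CAGGAATCTCGA matches the template at positions 153–164, so the product ends at position 164.
A 143 bp product then starts at position 164 − 143 + 1 = 22.
The forward primer is identical to the top strand there: CAGGAACT.

5'-CAGGAACT-3'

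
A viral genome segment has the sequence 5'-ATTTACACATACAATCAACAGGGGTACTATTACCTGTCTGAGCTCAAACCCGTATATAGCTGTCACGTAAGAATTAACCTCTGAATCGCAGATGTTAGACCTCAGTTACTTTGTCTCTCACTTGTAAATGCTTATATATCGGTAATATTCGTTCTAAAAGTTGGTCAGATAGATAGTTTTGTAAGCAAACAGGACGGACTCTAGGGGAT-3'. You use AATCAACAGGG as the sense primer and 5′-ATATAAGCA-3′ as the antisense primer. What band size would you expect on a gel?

Scanning the template, AATCAACAGGG occurs at positions 13–23; this primer anneals to the bottom strand there with its 3' end pointing downstream.
Taking the reverse complement of ATATAAGCA gives TGCTTATAT, found at positions 129–137 on the template; the primer anneals here to the top strand with its 3' end pointing upstream.
The product runs from position 13 to position 137, so its length is 137 − 13 + 1 = 125 bp.

125 bp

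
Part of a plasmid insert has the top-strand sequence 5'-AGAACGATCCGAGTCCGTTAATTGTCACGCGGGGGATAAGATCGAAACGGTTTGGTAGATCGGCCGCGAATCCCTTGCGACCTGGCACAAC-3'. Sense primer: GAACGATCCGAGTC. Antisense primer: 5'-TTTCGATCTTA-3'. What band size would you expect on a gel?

46 bp

The forward primer matches the template at positions 2–15.
Reverse complement of the reverse primer: TAAGATCGAAA. This occurs on the top strand at positions 37–47.
The product runs from position 2 to position 47, so its length is 47 − 2 + 1 = 46 bp.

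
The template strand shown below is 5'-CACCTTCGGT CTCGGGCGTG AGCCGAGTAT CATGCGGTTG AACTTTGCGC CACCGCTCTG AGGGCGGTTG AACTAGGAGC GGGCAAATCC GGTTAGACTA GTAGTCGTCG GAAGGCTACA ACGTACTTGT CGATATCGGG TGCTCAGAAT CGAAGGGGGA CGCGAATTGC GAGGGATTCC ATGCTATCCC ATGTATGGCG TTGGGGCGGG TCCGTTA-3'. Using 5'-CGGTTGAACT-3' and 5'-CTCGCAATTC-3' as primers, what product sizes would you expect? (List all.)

139 bp, 109 bp

The forward primer CGGTTGAACT matches the top strand at positions 35–44, 65–74.
The reverse primer's reverse complement is GAATTGCGAG, matching at positions 164–173.
Each forward site pairs with the reverse site to give a product ending at position 173: sizes 139, 109 bp.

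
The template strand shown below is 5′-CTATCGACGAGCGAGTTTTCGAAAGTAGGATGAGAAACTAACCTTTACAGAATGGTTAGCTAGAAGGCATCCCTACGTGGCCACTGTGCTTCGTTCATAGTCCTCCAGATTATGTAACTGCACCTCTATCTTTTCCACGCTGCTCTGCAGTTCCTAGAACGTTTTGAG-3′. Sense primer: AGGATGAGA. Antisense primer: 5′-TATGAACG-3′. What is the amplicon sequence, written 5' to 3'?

Scanning the template, AGGATGAGA occurs at positions 27–35; this primer anneals to the bottom strand there with its 3' end pointing downstream.
The reverse primer's reverse complement is CGTTCATA, which matches the template at positions 92–99.
The product is the template from position 27 through 99 (73 bp).

5'-AGGATGAGAAACTAACCTTTACAGAATGGTTAGCTAGAAGGCATCCCTACGTGGCCACTGTGCTTCGTTCATA-3'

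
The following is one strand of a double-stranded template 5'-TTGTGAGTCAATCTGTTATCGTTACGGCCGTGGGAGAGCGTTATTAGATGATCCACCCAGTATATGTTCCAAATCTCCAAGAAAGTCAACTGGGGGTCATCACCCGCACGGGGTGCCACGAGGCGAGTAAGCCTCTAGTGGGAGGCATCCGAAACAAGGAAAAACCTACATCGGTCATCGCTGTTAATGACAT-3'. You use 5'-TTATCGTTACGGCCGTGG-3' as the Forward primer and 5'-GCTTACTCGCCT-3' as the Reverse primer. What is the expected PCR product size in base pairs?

117 bp

Scanning the template, TTATCGTTACGGCCGTGG occurs at positions 16–33; this primer anneals to the bottom strand there with its 3' end pointing downstream.
The reverse primer's reverse complement is AGGCGAGTAAGC, which matches the template at positions 121–132.
Amplicon spans positions 16–132: 117 bp.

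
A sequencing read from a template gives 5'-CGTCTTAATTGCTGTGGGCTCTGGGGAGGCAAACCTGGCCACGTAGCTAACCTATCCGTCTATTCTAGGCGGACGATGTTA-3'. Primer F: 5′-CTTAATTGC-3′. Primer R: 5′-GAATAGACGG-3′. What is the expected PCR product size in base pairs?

The forward primer matches the template at positions 4–12.
Reverse complement of the reverse primer: CCGTCTATTC. This occurs on the top strand at positions 56–65.
Product length = (reverse-primer end) − (forward-primer start) + 1 = 65 − 4 + 1 = 62 bp.

62 bp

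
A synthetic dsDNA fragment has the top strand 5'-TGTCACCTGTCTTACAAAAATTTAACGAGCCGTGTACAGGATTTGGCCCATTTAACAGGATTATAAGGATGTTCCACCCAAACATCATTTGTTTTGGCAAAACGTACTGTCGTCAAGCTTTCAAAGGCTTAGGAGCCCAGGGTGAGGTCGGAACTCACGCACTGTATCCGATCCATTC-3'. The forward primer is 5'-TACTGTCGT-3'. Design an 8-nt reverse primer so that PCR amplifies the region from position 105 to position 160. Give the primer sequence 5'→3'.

5'-GCGTGAGT-3'

The product's 3' end on the top strand is position 160.
The reverse primer anneals to the top strand over positions 153–160, i.e. to ACTCACGC.
Its sequence written 5'→3' is the reverse complement: GCGTGAGT.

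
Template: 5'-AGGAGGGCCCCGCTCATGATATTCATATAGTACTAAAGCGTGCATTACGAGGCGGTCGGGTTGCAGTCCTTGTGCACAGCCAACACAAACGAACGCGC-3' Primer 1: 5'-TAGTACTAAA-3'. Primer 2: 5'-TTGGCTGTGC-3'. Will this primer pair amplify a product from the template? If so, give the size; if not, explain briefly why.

Primer 1 (TAGTACTAAA) matches the top strand at positions 28–37; it acts as a forward primer.
Primer 2's reverse complement is GCACAGCCAA, matching the top strand at positions 74–83; it acts as a reverse primer.
The 3' ends face each other across positions 28–83, giving a 56 bp product.

Yes — a 56 bp product.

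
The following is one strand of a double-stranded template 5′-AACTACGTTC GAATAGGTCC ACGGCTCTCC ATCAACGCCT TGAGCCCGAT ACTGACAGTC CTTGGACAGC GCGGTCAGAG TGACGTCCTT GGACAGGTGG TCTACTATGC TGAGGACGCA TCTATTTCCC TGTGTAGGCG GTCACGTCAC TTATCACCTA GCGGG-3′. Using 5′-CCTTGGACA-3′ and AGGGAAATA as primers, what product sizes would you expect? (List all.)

72 bp, 45 bp

The forward primer CCTTGGACA matches the top strand at positions 60–68, 87–95.
The reverse primer's reverse complement is TATTTCCCT, matching at positions 123–131.
Each forward site pairs with the reverse site to give a product ending at position 131: sizes 72, 45 bp.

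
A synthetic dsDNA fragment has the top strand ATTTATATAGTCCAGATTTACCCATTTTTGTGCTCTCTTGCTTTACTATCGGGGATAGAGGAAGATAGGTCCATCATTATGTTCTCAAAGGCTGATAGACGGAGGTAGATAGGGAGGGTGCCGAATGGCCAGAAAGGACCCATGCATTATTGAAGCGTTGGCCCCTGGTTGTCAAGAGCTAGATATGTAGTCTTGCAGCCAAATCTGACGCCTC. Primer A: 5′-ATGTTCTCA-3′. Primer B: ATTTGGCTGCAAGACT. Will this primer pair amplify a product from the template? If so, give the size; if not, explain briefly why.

Yes — a 126 bp product.

Primer A (ATGTTCTCA) matches the top strand at positions 79–87; it acts as a forward primer.
Primer B's reverse complement is AGTCTTGCAGCCAAAT, matching the top strand at positions 189–204; it acts as a reverse primer.
The 3' ends face each other across positions 79–204, giving a 126 bp product.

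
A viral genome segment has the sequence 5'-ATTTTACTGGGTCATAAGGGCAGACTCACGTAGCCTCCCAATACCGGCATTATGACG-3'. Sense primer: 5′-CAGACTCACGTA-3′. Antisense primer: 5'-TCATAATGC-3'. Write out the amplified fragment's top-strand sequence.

5'-CAGACTCACGTAGCCTCCCAATACCGGCATTATGA-3'

The forward primer matches the template at positions 21–32.
Taking the reverse complement of TCATAATGC gives GCATTATGA, found at positions 47–55 on the template; the primer anneals here to the top strand with its 3' end pointing upstream.
The product is the template from position 21 through 55 (35 bp).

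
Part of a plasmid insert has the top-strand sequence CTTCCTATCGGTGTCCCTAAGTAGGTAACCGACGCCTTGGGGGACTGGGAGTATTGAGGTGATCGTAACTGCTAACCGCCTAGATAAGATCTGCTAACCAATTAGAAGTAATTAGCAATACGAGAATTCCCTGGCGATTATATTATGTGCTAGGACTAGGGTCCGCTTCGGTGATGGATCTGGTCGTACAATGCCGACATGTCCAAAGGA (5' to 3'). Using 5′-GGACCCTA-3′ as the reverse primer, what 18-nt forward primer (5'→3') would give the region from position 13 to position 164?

5'-GTCCCTAAGTAGGTAACC-3'

The reverse primer's reverse complement TAGGGTCC matches the template at positions 157–164; the product starts at position 13.
The forward primer is identical to the top strand over positions 13–30: GTCCCTAAGTAGGTAACC.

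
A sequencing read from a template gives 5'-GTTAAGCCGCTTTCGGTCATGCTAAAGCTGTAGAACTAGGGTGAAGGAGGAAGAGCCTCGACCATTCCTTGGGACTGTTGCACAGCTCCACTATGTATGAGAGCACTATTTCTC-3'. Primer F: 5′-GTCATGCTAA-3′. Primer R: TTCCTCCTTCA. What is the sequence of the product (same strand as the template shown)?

Scanning the template, GTCATGCTAA occurs at positions 16–25; this primer anneals to the bottom strand there with its 3' end pointing downstream.
Taking the reverse complement of TTCCTCCTTCA gives TGAAGGAGGAA, found at positions 42–52 on the template; the primer anneals here to the top strand with its 3' end pointing upstream.
The product is the template from position 16 through 52 (37 bp).

5'-GTCATGCTAAAGCTGTAGAACTAGGGTGAAGGAGGAA-3'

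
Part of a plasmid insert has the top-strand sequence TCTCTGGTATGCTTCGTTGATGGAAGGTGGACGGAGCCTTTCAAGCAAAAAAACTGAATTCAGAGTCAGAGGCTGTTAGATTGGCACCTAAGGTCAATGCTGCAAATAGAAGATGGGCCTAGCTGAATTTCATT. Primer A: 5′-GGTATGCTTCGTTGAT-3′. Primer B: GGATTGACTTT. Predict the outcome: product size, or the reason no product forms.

Primer B (GGATTGACTTT) does not match the top strand, and its reverse complement AAAGTCAATCC does not match either.
With no annealing site for primer B, no amplification occurs.

No product — primer B has no binding site in the template.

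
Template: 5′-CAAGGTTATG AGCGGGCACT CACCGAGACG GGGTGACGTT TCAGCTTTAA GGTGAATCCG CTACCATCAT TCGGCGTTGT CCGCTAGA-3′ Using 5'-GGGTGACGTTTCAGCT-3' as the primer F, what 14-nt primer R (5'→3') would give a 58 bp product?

The forward primer binds at positions 31–46, so a 58 bp product ends at position 31 + 58 − 1 = 88.
The reverse primer anneals to the top strand over positions 75–88, i.e. to CGTTGTCCGCTAGA.
Its sequence written 5'→3' is the reverse complement: TCTAGCGGACAACG.

5'-TCTAGCGGACAACG-3'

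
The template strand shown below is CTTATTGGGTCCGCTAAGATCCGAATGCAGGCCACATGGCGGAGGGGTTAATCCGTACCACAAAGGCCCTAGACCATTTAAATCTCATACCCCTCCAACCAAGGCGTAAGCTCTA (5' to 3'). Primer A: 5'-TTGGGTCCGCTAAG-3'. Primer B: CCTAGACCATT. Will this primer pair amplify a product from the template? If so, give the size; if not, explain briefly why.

Primer A (TTGGGTCCGCTAAG) matches the top strand at positions 5–18 (3' end points downstream).
Primer B (CCTAGACCATT) also matches the top strand directly, at positions 68–78 — its reverse complement AATGGTCTAGG is not present.
Both primers anneal to the bottom strand with 3' ends pointing the same way, so neither can prime synthesis back toward the other.

No product — both primers anneal to the same strand and extend in the same direction.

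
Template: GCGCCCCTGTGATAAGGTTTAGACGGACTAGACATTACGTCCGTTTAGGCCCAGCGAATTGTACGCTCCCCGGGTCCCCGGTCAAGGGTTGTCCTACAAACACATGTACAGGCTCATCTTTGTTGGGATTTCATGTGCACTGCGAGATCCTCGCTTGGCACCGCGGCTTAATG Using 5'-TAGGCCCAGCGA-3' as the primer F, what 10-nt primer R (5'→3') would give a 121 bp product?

5'-CCGCGGTGCC-3'

The forward primer binds at positions 46–57, so a 121 bp product ends at position 46 + 121 − 1 = 166.
The reverse primer anneals to the top strand over positions 157–166, i.e. to GGCACCGCGG.
Its sequence written 5'→3' is the reverse complement: CCGCGGTGCC.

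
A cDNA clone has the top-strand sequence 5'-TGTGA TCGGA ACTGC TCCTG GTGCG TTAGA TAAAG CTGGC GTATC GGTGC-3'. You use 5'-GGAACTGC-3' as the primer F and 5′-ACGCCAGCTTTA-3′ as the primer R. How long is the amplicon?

The forward primer matches the template at positions 8–15.
Taking the reverse complement of ACGCCAGCTTTA gives TAAAGCTGGCGT, found at positions 31–42 on the template; the primer anneals here to the top strand with its 3' end pointing upstream.
Product length = (reverse-primer end) − (forward-primer start) + 1 = 42 − 8 + 1 = 35 bp.

35 bp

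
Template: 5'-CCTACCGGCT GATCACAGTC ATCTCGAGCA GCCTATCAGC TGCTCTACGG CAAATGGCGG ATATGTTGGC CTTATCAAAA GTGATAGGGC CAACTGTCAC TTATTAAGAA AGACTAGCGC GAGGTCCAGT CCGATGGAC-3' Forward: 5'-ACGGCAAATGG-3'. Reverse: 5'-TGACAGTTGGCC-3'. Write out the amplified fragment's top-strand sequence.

Scanning the template, ACGGCAAATGG occurs at positions 47–57; this primer anneals to the bottom strand there with its 3' end pointing downstream.
Taking the reverse complement of TGACAGTTGGCC gives GGCCAACTGTCA, found at positions 88–99 on the template; the primer anneals here to the top strand with its 3' end pointing upstream.
The product is the template from position 47 through 99 (53 bp).

5'-ACGGCAAATGGCGGATATGTTGGCCTTATCAAAAGTGATAGGGCCAACTGTCA-3'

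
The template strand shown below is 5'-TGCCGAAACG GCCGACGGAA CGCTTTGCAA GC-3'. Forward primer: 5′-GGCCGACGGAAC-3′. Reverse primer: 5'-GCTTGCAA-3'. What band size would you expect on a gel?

Forward primer GGCCGACGGAAC is found on the top strand at positions 10–21.
Reverse complement of the reverse primer: TTGCAAGC. This occurs on the top strand at positions 25–32.
Product length = (reverse-primer end) − (forward-primer start) + 1 = 32 − 10 + 1 = 23 bp.

23 bp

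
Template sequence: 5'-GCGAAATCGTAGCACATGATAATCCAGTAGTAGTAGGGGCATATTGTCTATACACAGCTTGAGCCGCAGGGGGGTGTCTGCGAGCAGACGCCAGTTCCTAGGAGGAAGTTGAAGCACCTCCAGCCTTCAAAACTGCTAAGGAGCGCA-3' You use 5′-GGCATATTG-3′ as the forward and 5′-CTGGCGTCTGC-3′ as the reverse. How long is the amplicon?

Forward primer GGCATATTG is found on the top strand at positions 38–46.
Reverse complement of the reverse primer: GCAGACGCCAG. This occurs on the top strand at positions 84–94.
Amplicon spans positions 38–94: 57 bp.

57 bp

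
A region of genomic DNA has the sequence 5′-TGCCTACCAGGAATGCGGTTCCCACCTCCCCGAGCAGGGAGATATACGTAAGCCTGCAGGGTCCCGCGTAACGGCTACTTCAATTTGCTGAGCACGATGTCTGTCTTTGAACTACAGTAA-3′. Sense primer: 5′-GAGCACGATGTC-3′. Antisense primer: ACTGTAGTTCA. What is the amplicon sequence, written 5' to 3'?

Scanning the template, GAGCACGATGTC occurs at positions 90–101; this primer anneals to the bottom strand there with its 3' end pointing downstream.
Taking the reverse complement of ACTGTAGTTCA gives TGAACTACAGT, found at positions 108–118 on the template; the primer anneals here to the top strand with its 3' end pointing upstream.
The product is the template from position 90 through 118 (29 bp).

5'-GAGCACGATGTCTGTCTTTGAACTACAGT-3'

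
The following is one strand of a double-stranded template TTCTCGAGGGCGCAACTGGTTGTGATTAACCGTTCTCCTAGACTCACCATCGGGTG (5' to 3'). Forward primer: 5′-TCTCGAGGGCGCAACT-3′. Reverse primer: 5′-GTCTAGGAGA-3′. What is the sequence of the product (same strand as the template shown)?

Forward primer TCTCGAGGGCGCAACT is found on the top strand at positions 2–17.
Taking the reverse complement of GTCTAGGAGA gives TCTCCTAGAC, found at positions 34–43 on the template; the primer anneals here to the top strand with its 3' end pointing upstream.
The product is the template from position 2 through 43 (42 bp).

5'-TCTCGAGGGCGCAACTGGTTGTGATTAACCGTTCTCCTAGAC-3'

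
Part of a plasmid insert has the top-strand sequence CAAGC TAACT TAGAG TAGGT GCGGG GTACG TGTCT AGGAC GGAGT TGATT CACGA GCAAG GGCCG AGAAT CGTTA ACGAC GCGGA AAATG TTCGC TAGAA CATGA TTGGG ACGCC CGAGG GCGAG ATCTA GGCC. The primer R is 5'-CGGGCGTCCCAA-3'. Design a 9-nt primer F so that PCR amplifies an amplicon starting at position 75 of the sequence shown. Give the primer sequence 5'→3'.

5'-AACGACGCG-3'

The reverse primer's reverse complement TTGGGACGCCCG matches the template at positions 106–117; the product starts at position 75.
The forward primer is identical to the top strand over positions 75–83: AACGACGCG.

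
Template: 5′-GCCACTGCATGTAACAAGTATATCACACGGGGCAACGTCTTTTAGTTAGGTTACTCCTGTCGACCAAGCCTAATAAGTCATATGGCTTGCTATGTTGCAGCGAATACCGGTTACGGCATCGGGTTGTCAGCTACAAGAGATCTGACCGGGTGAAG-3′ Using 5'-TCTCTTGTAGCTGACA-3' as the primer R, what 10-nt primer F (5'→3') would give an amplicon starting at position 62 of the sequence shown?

The reverse primer's reverse complement TGTCAGCTACAAGAGA matches the template at positions 125–140; the product starts at position 62.
The forward primer is identical to the top strand over positions 62–71: GACCAAGCCT.

5'-GACCAAGCCT-3'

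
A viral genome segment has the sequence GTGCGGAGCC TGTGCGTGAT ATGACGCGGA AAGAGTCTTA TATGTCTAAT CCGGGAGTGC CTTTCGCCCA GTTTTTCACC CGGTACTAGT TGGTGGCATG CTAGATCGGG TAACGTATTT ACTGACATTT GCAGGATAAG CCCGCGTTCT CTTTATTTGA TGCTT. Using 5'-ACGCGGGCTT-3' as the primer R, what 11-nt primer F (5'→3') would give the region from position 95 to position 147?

The reverse primer's reverse complement AAGCCCGCGT matches the template at positions 138–147; the product starts at position 95.
The forward primer is identical to the top strand over positions 95–105: GGCATGCTAGA.

5'-GGCATGCTAGA-3'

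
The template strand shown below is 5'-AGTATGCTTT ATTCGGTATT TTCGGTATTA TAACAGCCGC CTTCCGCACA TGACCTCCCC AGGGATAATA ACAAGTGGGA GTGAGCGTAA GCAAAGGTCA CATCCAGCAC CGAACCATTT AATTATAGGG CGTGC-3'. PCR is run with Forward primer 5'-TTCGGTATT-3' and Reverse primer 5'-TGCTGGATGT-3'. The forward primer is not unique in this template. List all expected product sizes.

98 bp, 89 bp

The forward primer TTCGGTATT matches the top strand at positions 12–20, 21–29.
The reverse primer's reverse complement is ACATCCAGCA, matching at positions 100–109.
Each forward site pairs with the reverse site to give a product ending at position 109: sizes 98, 89 bp.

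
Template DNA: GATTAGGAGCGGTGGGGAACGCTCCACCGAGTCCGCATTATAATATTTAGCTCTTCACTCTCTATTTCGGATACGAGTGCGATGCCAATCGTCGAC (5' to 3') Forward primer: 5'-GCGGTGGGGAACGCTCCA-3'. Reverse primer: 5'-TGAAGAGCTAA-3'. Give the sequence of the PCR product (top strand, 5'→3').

Forward primer GCGGTGGGGAACGCTCCA is found on the top strand at positions 9–26.
The reverse primer's reverse complement is TTAGCTCTTCA, which matches the template at positions 47–57.
The product is the template from position 9 through 57 (49 bp).

5'-GCGGTGGGGAACGCTCCACCGAGTCCGCATTATAATATTTAGCTCTTCA-3'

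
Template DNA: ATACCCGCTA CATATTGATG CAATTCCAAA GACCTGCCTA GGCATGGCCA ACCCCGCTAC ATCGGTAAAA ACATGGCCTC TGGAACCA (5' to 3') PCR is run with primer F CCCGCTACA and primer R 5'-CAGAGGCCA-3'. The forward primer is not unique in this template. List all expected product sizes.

The forward primer CCCGCTACA matches the top strand at positions 4–12, 53–61.
The reverse primer's reverse complement is TGGCCTCTG, matching at positions 74–82.
Each forward site pairs with the reverse site to give a product ending at position 82: sizes 79, 30 bp.

79 bp, 30 bp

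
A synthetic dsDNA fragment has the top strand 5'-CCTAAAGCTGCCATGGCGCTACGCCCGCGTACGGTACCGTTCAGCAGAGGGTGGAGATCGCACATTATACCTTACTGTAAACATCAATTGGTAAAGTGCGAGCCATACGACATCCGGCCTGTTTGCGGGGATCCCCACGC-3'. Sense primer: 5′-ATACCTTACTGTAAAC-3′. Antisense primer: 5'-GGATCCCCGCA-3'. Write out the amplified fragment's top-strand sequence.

5'-ATACCTTACTGTAAACATCAATTGGTAAAGTGCGAGCCATACGACATCCGGCCTGTTTGCGGGGATCC-3'

The forward primer matches the template at positions 67–82.
Reverse complement of the reverse primer: TGCGGGGATCC. This occurs on the top strand at positions 124–134.
The product is the template from position 67 through 134 (68 bp).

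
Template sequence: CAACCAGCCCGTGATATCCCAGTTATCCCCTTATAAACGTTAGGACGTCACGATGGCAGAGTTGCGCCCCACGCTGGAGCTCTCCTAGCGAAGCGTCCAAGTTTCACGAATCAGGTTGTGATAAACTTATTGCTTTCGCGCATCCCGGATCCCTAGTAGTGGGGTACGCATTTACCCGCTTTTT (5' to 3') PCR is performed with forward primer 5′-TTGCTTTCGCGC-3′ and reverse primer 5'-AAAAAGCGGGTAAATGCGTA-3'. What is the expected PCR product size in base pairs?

55 bp

Scanning the template, TTGCTTTCGCGC occurs at positions 130–141; this primer anneals to the bottom strand there with its 3' end pointing downstream.
Taking the reverse complement of AAAAAGCGGGTAAATGCGTA gives TACGCATTTACCCGCTTTTT, found at positions 165–184 on the template; the primer anneals here to the top strand with its 3' end pointing upstream.
Product length = (reverse-primer end) − (forward-primer start) + 1 = 184 − 130 + 1 = 55 bp.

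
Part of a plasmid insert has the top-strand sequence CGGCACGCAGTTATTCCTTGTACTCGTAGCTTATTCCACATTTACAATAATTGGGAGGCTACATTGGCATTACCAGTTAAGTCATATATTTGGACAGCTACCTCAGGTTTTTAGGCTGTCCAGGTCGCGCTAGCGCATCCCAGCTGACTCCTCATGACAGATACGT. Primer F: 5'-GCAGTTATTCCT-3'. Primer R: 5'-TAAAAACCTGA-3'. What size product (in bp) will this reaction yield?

Scanning the template, GCAGTTATTCCT occurs at positions 7–18; this primer anneals to the bottom strand there with its 3' end pointing downstream.
Reverse complement of the reverse primer: TCAGGTTTTTA. This occurs on the top strand at positions 103–113.
The product runs from position 7 to position 113, so its length is 113 − 7 + 1 = 107 bp.

107 bp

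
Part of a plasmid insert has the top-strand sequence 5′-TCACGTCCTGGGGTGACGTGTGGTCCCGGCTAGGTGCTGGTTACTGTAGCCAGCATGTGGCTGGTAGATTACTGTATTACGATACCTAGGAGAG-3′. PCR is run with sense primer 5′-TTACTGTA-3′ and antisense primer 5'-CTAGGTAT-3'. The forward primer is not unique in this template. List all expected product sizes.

The forward primer TTACTGTA matches the top strand at positions 41–48, 69–76.
The reverse primer's reverse complement is ATACCTAG, matching at positions 82–89.
Each forward site pairs with the reverse site to give a product ending at position 89: sizes 49, 21 bp.

49 bp, 21 bp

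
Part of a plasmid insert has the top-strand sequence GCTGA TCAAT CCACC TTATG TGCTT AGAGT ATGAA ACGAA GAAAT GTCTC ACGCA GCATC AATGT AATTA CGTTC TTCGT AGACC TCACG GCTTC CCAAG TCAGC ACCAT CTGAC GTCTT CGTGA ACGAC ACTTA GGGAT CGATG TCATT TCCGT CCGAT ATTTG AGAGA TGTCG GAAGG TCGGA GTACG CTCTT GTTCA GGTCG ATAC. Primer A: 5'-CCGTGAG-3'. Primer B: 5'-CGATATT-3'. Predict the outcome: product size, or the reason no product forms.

No product — the primers' 3' ends point away from each other.

Primer A (CCGTGAG) has reverse complement CTCACGG, which matches the top strand at positions 85–91; primer A anneals to the top strand there with its 3' end pointing upstream toward position 85.
Primer B (CGATATT) matches the top strand directly at positions 157–163; it anneals to the bottom strand with its 3' end pointing downstream toward position 163.
The 3' ends diverge (primer A extends toward position 1, primer B toward position 209), so the primers never converge on a shared product.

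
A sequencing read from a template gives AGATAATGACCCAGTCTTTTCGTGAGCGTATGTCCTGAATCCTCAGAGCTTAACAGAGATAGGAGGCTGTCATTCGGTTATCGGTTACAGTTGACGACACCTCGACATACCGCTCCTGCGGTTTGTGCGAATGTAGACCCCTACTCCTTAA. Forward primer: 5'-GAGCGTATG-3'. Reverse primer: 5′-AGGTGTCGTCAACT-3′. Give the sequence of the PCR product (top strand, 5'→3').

5'-GAGCGTATGTCCTGAATCCTCAGAGCTTAACAGAGATAGGAGGCTGTCATTCGGTTATCGGTTACAGTTGACGACACCT-3'

Scanning the template, GAGCGTATG occurs at positions 24–32; this primer anneals to the bottom strand there with its 3' end pointing downstream.
The reverse primer's reverse complement is AGTTGACGACACCT, which matches the template at positions 89–102.
The product is the template from position 24 through 102 (79 bp).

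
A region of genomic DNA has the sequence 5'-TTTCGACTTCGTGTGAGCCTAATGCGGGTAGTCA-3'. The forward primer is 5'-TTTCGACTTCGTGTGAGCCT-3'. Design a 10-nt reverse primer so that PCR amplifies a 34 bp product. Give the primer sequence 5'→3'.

The forward primer binds at positions 1–20, so a 34 bp product ends at position 1 + 34 − 1 = 34.
The reverse primer anneals to the top strand over positions 25–34, i.e. to CGGGTAGTCA.
Its sequence written 5'→3' is the reverse complement: TGACTACCCG.

5'-TGACTACCCG-3'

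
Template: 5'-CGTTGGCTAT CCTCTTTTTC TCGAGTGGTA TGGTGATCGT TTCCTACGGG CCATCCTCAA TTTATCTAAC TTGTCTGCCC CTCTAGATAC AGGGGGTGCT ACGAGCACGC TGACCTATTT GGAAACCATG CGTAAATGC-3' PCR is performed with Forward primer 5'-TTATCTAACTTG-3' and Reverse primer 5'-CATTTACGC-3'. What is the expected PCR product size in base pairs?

Scanning the template, TTATCTAACTTG occurs at positions 62–73; this primer anneals to the bottom strand there with its 3' end pointing downstream.
Taking the reverse complement of CATTTACGC gives GCGTAAATG, found at positions 130–138 on the template; the primer anneals here to the top strand with its 3' end pointing upstream.
Product length = (reverse-primer end) − (forward-primer start) + 1 = 138 − 62 + 1 = 77 bp.

77 bp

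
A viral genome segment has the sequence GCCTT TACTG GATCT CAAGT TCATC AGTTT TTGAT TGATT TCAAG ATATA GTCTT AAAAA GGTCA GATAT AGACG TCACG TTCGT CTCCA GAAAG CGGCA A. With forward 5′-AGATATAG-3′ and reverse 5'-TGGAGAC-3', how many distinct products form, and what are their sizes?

The forward primer AGATATAG matches the top strand at positions 44–51, 65–72.
The reverse primer's reverse complement is GTCTCCA, matching at positions 84–90.
Each forward site pairs with the reverse site to give a product ending at position 90: sizes 47, 26 bp.

Two products: 47 bp, 26 bp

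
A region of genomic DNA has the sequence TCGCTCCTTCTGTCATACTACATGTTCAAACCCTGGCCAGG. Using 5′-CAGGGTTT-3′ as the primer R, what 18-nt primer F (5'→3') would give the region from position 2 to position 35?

The reverse primer's reverse complement AAACCCTG matches the template at positions 28–35; the product starts at position 2.
The forward primer is identical to the top strand over positions 2–19: CGCTCCTTCTGTCATACT.

5'-CGCTCCTTCTGTCATACT-3'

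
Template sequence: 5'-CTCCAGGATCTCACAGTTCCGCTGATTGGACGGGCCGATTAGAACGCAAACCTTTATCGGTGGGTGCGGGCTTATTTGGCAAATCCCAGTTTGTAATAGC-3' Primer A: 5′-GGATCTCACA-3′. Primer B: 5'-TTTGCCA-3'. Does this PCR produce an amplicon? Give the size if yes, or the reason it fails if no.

Primer A (GGATCTCACA) matches the top strand at positions 6–15; it acts as a forward primer.
Primer B's reverse complement is TGGCAAA, matching the top strand at positions 77–83; it acts as a reverse primer.
The 3' ends face each other across positions 6–83, giving a 78 bp product.

Yes — a 78 bp product.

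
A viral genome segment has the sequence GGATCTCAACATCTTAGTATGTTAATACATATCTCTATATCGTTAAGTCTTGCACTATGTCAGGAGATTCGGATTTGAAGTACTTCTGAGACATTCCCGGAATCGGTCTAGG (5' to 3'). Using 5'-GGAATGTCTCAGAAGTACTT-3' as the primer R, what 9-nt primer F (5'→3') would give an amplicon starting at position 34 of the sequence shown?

5'-TCTATATCG-3'

The reverse primer's reverse complement AAGTACTTCTGAGACATTCC matches the template at positions 78–97; the product starts at position 34.
The forward primer is identical to the top strand over positions 34–42: TCTATATCG.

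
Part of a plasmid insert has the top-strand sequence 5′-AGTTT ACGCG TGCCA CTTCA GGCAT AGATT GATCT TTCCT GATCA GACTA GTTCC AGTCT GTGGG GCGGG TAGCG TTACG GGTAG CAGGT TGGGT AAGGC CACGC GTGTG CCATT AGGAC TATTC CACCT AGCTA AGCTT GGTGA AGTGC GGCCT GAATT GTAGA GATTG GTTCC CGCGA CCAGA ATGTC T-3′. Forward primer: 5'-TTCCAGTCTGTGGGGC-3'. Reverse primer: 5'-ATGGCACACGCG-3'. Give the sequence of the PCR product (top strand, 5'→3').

5'-TTCCAGTCTGTGGGGCGGGTAGCGTTACGGGTAGCAGGTTGGGTAAGGCCACGCGTGTGCCAT-3'

The forward primer matches the template at positions 52–67.
Taking the reverse complement of ATGGCACACGCG gives CGCGTGTGCCAT, found at positions 103–114 on the template; the primer anneals here to the top strand with its 3' end pointing upstream.
The product is the template from position 52 through 114 (63 bp).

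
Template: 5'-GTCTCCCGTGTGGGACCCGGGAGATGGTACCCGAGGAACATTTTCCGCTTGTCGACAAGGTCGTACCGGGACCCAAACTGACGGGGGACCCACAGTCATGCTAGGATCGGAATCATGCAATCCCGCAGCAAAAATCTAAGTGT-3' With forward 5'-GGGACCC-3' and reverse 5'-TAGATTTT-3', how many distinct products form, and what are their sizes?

The forward primer GGGACCC matches the top strand at positions 12–18, 68–74, 85–91.
The reverse primer's reverse complement is AAAATCTA, matching at positions 131–138.
Each forward site pairs with the reverse site to give a product ending at position 138: sizes 127, 71, 54 bp.

Three products: 127 bp, 71 bp, 54 bp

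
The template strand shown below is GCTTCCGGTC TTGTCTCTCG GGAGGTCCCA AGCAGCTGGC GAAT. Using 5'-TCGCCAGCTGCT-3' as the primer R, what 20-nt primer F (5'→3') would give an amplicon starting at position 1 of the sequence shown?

The reverse primer's reverse complement AGCAGCTGGCGA matches the template at positions 31–42; the product starts at position 1.
The forward primer is identical to the top strand over positions 1–20: GCTTCCGGTCTTGTCTCTCG.

5'-GCTTCCGGTCTTGTCTCTCG-3'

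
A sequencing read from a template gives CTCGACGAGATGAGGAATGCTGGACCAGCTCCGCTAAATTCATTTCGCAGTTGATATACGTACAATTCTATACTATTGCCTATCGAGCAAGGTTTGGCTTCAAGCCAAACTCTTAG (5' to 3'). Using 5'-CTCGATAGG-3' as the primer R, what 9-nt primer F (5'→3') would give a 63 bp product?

The reverse primer's reverse complement CCTATCGAG matches the template at positions 79–87, so the product ends at position 87.
A 63 bp product then starts at position 87 − 63 + 1 = 25.
The forward primer is identical to the top strand there: CCAGCTCCG.

5'-CCAGCTCCG-3'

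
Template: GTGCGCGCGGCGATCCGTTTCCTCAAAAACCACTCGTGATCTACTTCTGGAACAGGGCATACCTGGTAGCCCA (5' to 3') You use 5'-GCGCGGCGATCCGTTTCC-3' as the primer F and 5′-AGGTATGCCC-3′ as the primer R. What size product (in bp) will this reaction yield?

60 bp

Scanning the template, GCGCGGCGATCCGTTTCC occurs at positions 5–22; this primer anneals to the bottom strand there with its 3' end pointing downstream.
Reverse complement of the reverse primer: GGGCATACCT. This occurs on the top strand at positions 55–64.
Product length = (reverse-primer end) − (forward-primer start) + 1 = 64 − 5 + 1 = 60 bp.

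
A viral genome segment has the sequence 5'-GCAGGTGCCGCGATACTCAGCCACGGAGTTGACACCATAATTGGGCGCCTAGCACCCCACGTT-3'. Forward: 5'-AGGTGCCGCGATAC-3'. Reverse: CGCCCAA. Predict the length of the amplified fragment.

45 bp

Scanning the template, AGGTGCCGCGATAC occurs at positions 3–16; this primer anneals to the bottom strand there with its 3' end pointing downstream.
The reverse primer's reverse complement is TTGGGCG, which matches the template at positions 41–47.
Product length = (reverse-primer end) − (forward-primer start) + 1 = 47 − 3 + 1 = 45 bp.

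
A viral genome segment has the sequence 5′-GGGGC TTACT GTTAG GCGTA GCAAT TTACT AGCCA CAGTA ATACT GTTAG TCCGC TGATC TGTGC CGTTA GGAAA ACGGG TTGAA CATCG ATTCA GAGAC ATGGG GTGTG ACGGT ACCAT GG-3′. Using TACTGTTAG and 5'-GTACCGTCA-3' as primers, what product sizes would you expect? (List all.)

The forward primer TACTGTTAG matches the top strand at positions 7–15, 42–50.
The reverse primer's reverse complement is TGACGGTAC, matching at positions 109–117.
Each forward site pairs with the reverse site to give a product ending at position 117: sizes 111, 76 bp.

111 bp, 76 bp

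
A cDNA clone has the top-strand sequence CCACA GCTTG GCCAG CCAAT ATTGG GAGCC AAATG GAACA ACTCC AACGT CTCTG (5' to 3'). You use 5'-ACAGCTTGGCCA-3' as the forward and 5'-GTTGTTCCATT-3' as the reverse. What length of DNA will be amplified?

40 bp

The forward primer matches the template at positions 3–14.
Taking the reverse complement of GTTGTTCCATT gives AATGGAACAAC, found at positions 32–42 on the template; the primer anneals here to the top strand with its 3' end pointing upstream.
The product runs from position 3 to position 42, so its length is 42 − 3 + 1 = 40 bp.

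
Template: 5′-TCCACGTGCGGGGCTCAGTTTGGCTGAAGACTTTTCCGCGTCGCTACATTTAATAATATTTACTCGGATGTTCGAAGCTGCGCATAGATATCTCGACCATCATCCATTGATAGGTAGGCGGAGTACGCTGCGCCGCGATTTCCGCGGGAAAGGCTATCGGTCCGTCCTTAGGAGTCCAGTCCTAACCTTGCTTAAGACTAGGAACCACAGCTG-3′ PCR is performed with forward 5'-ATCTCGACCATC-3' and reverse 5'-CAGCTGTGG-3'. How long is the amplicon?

Scanning the template, ATCTCGACCATC occurs at positions 90–101; this primer anneals to the bottom strand there with its 3' end pointing downstream.
Taking the reverse complement of CAGCTGTGG gives CCACAGCTG, found at positions 205–213 on the template; the primer anneals here to the top strand with its 3' end pointing upstream.
Amplicon spans positions 90–213: 124 bp.

124 bp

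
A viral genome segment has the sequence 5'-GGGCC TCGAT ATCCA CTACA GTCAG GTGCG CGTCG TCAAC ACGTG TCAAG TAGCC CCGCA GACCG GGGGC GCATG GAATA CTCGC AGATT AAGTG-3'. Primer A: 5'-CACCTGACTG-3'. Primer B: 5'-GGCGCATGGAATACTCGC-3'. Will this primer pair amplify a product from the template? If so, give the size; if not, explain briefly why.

Primer A (CACCTGACTG) has reverse complement CAGTCAGGTG, which matches the top strand at positions 19–28; primer A anneals to the top strand there with its 3' end pointing upstream toward position 19.
Primer B (GGCGCATGGAATACTCGC) matches the top strand directly at positions 68–85; it anneals to the bottom strand with its 3' end pointing downstream toward position 85.
The 3' ends diverge (primer A extends toward position 1, primer B toward position 95), so the primers never converge on a shared product.

No product — the primers' 3' ends point away from each other.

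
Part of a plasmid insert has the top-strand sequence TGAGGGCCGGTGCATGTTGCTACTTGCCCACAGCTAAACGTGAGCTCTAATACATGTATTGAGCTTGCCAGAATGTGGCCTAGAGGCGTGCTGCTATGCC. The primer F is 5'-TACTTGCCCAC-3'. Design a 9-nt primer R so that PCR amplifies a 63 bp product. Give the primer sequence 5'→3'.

The forward primer binds at positions 21–31, so a 63 bp product ends at position 21 + 63 − 1 = 83.
The reverse primer anneals to the top strand over positions 75–83, i.e. to GTGGCCTAG.
Its sequence written 5'→3' is the reverse complement: CTAGGCCAC.

5'-CTAGGCCAC-3'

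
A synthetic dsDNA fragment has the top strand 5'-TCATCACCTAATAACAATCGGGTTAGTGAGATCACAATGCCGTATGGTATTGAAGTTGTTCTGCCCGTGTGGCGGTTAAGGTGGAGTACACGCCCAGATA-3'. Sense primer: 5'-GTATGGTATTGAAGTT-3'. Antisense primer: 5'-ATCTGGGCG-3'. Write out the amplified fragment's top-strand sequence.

Scanning the template, GTATGGTATTGAAGTT occurs at positions 42–57; this primer anneals to the bottom strand there with its 3' end pointing downstream.
Taking the reverse complement of ATCTGGGCG gives CGCCCAGAT, found at positions 91–99 on the template; the primer anneals here to the top strand with its 3' end pointing upstream.
The product is the template from position 42 through 99 (58 bp).

5'-GTATGGTATTGAAGTTGTTCTGCCCGTGTGGCGGTTAAGGTGGAGTACACGCCCAGAT-3'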